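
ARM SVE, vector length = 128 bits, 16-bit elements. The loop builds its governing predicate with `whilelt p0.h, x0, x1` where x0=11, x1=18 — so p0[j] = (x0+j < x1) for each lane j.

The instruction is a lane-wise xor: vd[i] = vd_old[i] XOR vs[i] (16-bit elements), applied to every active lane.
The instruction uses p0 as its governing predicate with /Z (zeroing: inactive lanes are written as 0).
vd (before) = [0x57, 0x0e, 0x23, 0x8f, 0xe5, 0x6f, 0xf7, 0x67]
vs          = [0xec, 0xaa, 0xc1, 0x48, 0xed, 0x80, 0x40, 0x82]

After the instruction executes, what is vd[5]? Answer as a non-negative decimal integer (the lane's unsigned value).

lane count: 128 div 16 = 8
active while 11+j < 18, i.e. j ∈ [0,7) capped at 8 ⇒ 7
lane  0: xor(0x57,0xec) ⇒ 0xbb
lane  1: xor(0x0e,0xaa) ⇒ 0xa4
lane  2: xor(0x23,0xc1) ⇒ 0xe2
lane  3: xor(0x8f,0x48) ⇒ 0xc7
lane  4: xor(0xe5,0xed) ⇒ 0x08
lane  5: xor(0x6f,0x80) ⇒ 0xef
lane  6: xor(0xf7,0x40) ⇒ 0xb7
lane  7: tail/zero ⇒ 0x00

vd[5] = 239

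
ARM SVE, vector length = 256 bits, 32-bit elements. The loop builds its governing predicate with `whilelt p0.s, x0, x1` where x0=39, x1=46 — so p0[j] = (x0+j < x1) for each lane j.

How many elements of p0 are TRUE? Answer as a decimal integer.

lane count: 256 div 32 = 8
p0[j] = (39+j < 46); true for j=0..6 → 7 lanes set

vl = 7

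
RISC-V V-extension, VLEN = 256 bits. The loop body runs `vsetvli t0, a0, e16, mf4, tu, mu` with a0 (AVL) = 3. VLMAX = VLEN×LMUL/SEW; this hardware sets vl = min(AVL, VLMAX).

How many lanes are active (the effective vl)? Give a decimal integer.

vl = 3

lanes per group: 256·1/4/16 = 4
AVL=3 ≤ VLMAX=4, so vl = 3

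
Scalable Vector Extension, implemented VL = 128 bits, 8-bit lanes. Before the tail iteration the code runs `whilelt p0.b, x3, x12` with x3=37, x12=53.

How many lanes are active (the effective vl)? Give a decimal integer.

lane count: 128 div 8 = 16
p0[j] = (37+j < 53); true for j=0..15 → 16 lanes set

vl = 16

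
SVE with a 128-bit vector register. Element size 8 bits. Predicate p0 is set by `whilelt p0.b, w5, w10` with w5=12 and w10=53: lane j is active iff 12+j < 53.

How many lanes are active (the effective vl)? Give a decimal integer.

vl = 16

register lanes = 128/8 = 16
p0[j] = (12+j < 53); true for j=0..15 → 16 lanes set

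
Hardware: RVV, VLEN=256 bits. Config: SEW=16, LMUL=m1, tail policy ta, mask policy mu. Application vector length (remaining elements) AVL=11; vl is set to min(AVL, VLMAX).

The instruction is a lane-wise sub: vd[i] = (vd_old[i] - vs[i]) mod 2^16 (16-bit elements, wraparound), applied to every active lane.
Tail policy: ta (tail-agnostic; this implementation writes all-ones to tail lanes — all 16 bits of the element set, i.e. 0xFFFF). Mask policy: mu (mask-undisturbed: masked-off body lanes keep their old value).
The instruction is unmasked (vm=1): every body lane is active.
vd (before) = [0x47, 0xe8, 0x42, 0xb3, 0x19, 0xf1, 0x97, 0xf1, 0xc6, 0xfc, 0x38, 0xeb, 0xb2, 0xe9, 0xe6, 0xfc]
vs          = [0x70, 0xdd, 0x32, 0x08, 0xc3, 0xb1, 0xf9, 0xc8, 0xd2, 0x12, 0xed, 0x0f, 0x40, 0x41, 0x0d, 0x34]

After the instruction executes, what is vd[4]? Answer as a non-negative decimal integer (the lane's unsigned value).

vd[4] = 65366

VLMAX = (256 × 1) / 16 = 16 lanes
AVL=11 ≤ VLMAX=16, so vl = 11
  i=0: sub(0x47,0x70) → 65495
  i=1: sub(0xe8,0xdd) → 11
  i=2: sub(0x42,0x32) → 16
  i=3: sub(0xb3,0x08) → 171
  i=4: sub(0x19,0xc3) → 65366
  i=5: sub(0xf1,0xb1) → 64
  i=6: sub(0x97,0xf9) → 65438
  i=7: sub(0xf1,0xc8) → 41
  i=8: sub(0xc6,0xd2) → 65524
  i=9: sub(0xfc,0x12) → 234
  i=10: sub(0x38,0xed) → 65355
  i=11: tail/ones → 65535
  i=12: tail/ones → 65535
  i=13: tail/ones → 65535
  i=14: tail/ones → 65535
  i=15: tail/ones → 65535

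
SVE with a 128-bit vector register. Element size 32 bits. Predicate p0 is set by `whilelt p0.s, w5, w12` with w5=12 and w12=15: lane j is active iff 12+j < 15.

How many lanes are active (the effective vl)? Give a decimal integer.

vl = 3

register lanes = 128/32 = 4
active while 12+j < 15, i.e. j ∈ [0,3) capped at 4 ⇒ 3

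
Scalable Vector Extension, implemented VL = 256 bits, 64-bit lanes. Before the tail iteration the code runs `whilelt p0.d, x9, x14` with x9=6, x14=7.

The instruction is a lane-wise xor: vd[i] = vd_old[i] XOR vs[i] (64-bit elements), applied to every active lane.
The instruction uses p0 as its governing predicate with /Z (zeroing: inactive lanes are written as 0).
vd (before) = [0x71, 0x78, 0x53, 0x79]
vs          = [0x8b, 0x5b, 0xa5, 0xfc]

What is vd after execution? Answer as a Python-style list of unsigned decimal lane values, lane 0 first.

vd = [250, 0, 0, 0]

lane count: 256 div 64 = 4
p0[j] = (6+j < 7); true for j=0..0 → 1 lanes set
[0] xor(0x71,0x8b) = 0xfa
[1] tail/zero = 0x00
[2] tail/zero = 0x00
[3] tail/zero = 0x00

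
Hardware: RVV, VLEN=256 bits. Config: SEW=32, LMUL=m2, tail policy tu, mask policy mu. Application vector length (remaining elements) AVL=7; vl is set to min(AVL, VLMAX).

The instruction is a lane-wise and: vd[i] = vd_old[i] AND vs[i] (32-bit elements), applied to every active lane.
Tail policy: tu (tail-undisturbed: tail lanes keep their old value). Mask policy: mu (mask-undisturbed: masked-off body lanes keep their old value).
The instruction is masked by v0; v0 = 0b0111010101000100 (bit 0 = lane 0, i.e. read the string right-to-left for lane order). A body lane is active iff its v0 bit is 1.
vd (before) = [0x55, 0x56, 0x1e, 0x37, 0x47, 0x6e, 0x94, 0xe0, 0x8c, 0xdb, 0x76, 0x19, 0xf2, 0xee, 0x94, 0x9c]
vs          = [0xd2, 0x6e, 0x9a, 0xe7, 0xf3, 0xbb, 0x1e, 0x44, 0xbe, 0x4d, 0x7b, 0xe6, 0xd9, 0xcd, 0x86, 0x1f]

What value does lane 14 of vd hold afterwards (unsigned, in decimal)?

lanes per group: 256·2/32 = 16
vl = min(AVL, VLMAX) = min(7, 16) = 7
vd[0] mask-off/keep -> 0x55
vd[1] mask-off/keep -> 0x56
vd[2] and(0x1e,0x9a) -> 0x1a
vd[3] mask-off/keep -> 0x37
vd[4] mask-off/keep -> 0x47
vd[5] mask-off/keep -> 0x6e
vd[6] and(0x94,0x1e) -> 0x14
vd[7] tail/keep -> 0xe0
vd[8] tail/keep -> 0x8c
vd[9] tail/keep -> 0xdb
vd[10] tail/keep -> 0x76
vd[11] tail/keep -> 0x19
vd[12] tail/keep -> 0xf2
vd[13] tail/keep -> 0xee
vd[14] tail/keep -> 0x94
vd[15] tail/keep -> 0x9c

vd[14] = 148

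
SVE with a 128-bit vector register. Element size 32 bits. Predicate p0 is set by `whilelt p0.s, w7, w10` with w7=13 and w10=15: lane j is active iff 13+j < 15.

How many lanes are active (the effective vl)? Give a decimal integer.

vl = 2

128-bit reg / 32-bit elem → 4 lanes
active while 13+j < 15, i.e. j ∈ [0,2) capped at 4 ⇒ 2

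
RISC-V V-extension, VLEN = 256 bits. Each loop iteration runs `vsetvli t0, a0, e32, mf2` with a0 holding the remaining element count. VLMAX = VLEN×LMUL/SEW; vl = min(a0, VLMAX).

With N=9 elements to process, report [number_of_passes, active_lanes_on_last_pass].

VLMAX = (256 × 1/2) / 32 = 4 lanes
iterations = ceil(9/4) = 3; final-pass vl = 1

[iterations, last_vl] = [3, 1]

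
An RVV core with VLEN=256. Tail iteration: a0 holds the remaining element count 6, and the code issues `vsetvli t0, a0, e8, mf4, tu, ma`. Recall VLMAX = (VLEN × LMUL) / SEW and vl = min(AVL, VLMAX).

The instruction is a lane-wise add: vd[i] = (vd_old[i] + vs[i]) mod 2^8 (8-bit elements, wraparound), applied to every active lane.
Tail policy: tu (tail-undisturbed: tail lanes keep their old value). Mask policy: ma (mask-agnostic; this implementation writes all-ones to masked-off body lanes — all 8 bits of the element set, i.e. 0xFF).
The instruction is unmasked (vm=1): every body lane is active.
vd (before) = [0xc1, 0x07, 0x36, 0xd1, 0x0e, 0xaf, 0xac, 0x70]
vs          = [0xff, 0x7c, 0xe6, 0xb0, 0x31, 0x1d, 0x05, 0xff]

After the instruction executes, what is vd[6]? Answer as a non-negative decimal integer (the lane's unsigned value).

VLMAX = VLEN×LMUL/SEW = 256×1/4/8 = 8
vl ← min(6, 8) = 6
[0] add(0xc1,0xff) = 0xc0
[1] add(0x07,0x7c) = 0x83
[2] add(0x36,0xe6) = 0x1c
[3] add(0xd1,0xb0) = 0x81
[4] add(0x0e,0x31) = 0x3f
[5] add(0xaf,0x1d) = 0xcc
[6] tail/keep = 0xac
[7] tail/keep = 0x70

vd[6] = 172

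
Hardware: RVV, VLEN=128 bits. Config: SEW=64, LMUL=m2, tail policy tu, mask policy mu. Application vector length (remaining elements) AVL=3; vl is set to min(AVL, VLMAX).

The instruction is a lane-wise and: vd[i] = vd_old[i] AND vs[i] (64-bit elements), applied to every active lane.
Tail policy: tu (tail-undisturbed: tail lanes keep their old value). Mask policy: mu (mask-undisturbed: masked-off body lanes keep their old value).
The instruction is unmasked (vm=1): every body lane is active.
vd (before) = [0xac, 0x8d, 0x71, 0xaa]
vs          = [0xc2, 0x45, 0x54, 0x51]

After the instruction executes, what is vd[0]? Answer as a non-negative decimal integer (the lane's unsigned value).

VLMAX = (128 × 2) / 64 = 4 lanes
vl ← min(3, 4) = 3
vd[0] and(0xac,0xc2) -> 0x80
vd[1] and(0x8d,0x45) -> 0x05
vd[2] and(0x71,0x54) -> 0x50
vd[3] tail/keep -> 0xaa

vd[0] = 128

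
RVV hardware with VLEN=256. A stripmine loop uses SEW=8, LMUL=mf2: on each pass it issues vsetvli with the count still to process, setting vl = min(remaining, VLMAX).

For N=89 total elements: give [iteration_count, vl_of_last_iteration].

[iterations, last_vl] = [6, 9]

VLMAX = (256 × 1/2) / 8 = 16 lanes
iterations = ceil(89/16) = 6; final-pass vl = 9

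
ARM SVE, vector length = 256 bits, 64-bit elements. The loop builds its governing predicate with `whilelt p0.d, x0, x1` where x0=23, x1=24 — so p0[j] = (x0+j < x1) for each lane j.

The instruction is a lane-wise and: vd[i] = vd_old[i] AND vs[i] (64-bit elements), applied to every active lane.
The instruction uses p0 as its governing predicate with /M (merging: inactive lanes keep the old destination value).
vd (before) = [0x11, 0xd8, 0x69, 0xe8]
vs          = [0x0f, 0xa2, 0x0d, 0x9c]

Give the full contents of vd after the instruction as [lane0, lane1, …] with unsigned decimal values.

vd = [1, 216, 105, 232]

register lanes = 256/64 = 4
whilelt: lane j active iff 23+j < 24 → j < 1 → 1 active
[0] and(0x11,0x0f) = 0x01
[1] tail/keep = 0xd8
[2] tail/keep = 0x69
[3] tail/keep = 0xe8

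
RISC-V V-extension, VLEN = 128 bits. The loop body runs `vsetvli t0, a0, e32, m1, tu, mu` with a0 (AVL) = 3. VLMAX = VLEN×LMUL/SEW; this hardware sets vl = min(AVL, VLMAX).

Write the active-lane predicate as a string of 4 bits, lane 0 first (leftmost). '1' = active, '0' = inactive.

VLMAX = (128 × 1) / 32 = 4 lanes
vl ← min(3, 4) = 3
bits (lane 0 leftmost): 1110

predicate = 1110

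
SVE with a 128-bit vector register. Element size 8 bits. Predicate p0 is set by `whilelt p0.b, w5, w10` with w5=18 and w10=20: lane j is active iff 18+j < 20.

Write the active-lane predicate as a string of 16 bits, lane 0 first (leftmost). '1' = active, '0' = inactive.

lane count: 128 div 8 = 16
whilelt: lane j active iff 18+j < 20 → j < 2 → 2 active
bits (lane 0 leftmost): 1100000000000000

predicate = 1100000000000000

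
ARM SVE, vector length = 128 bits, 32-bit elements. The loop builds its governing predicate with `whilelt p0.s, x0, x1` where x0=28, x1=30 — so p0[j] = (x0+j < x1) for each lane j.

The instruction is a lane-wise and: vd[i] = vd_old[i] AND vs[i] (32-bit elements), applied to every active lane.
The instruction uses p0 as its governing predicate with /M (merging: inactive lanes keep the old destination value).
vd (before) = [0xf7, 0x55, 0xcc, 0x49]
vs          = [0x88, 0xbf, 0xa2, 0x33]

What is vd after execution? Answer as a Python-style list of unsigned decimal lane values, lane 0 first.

vd = [128, 21, 204, 73]

register lanes = 128/32 = 4
whilelt: lane j active iff 28+j < 30 → j < 2 → 2 active
  i=0: and(0xf7,0x88) → 128
  i=1: and(0x55,0xbf) → 21
  i=2: tail/keep → 204
  i=3: tail/keep → 73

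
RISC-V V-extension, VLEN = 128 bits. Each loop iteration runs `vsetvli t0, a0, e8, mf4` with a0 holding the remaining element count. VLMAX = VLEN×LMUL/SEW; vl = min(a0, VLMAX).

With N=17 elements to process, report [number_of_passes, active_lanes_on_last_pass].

VLMAX = VLEN×LMUL/SEW = 128×1/4/8 = 4
N=17: ⌈17/4⌉ = 5 iters; last vl = 17 − 4×4 = 1

[iterations, last_vl] = [5, 1]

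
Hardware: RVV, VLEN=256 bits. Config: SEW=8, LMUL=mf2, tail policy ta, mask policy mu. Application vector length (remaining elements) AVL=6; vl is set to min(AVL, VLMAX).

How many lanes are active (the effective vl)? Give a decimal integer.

lanes per group: 256·1/2/8 = 16
AVL=6 ≤ VLMAX=16, so vl = 6

vl = 6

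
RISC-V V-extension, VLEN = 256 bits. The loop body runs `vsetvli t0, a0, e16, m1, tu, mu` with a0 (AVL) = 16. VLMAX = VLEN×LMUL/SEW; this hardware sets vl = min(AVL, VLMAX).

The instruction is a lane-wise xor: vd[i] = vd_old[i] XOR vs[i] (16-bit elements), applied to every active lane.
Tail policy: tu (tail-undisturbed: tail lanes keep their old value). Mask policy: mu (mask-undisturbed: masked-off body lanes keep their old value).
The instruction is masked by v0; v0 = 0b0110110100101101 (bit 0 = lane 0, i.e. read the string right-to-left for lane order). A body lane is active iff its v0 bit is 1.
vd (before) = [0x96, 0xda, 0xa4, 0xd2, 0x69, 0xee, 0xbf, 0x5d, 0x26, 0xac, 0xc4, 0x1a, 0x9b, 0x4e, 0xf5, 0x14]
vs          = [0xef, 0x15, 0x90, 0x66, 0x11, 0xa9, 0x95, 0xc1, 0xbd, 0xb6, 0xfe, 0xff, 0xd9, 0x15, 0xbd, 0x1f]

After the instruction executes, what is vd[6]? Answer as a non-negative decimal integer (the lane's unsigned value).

vd[6] = 191

VLMAX = VLEN×LMUL/SEW = 256×1/16 = 16
vl = min(AVL, VLMAX) = min(16, 16) = 16
  i=0: xor(0x96,0xef) → 121
  i=1: mask-off/keep → 218
  i=2: xor(0xa4,0x90) → 52
  i=3: xor(0xd2,0x66) → 180
  i=4: mask-off/keep → 105
  i=5: xor(0xee,0xa9) → 71
  i=6: mask-off/keep → 191
  i=7: mask-off/keep → 93
  i=8: xor(0x26,0xbd) → 155
  i=9: mask-off/keep → 172
  i=10: xor(0xc4,0xfe) → 58
  i=11: xor(0x1a,0xff) → 229
  i=12: mask-off/keep → 155
  i=13: xor(0x4e,0x15) → 91
  i=14: xor(0xf5,0xbd) → 72
  i=15: mask-off/keep → 20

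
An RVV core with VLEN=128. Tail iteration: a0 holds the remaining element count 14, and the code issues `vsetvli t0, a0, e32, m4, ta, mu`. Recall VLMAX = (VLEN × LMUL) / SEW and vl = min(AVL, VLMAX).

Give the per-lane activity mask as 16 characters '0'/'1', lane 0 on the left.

predicate = 1111111111111100

lanes per group: 128·4/32 = 16
vl = min(AVL, VLMAX) = min(14, 16) = 14
bits (lane 0 leftmost): 1111111111111100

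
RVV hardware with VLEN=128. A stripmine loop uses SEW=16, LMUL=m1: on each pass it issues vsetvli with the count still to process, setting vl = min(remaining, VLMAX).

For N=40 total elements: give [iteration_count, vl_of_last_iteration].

VLMAX = (128 × 1) / 16 = 8 lanes
iterations = ceil(40/8) = 5; final-pass vl = 8

[iterations, last_vl] = [5, 8]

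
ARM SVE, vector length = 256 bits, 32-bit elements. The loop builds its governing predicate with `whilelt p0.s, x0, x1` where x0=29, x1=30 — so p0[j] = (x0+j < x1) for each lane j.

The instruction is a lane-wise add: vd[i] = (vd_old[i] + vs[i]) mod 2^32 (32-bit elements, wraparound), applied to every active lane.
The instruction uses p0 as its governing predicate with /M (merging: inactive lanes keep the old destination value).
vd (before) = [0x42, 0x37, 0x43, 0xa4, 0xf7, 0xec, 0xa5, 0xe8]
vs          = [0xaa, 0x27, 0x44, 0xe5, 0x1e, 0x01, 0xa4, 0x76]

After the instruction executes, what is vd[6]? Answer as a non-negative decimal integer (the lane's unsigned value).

256-bit reg / 32-bit elem → 8 lanes
active while 29+j < 30, i.e. j ∈ [0,1) capped at 8 ⇒ 1
[0] add(0x42,0xaa) = 0xec
[1] tail/keep = 0x37
[2] tail/keep = 0x43
[3] tail/keep = 0xa4
[4] tail/keep = 0xf7
[5] tail/keep = 0xec
[6] tail/keep = 0xa5
[7] tail/keep = 0xe8

vd[6] = 165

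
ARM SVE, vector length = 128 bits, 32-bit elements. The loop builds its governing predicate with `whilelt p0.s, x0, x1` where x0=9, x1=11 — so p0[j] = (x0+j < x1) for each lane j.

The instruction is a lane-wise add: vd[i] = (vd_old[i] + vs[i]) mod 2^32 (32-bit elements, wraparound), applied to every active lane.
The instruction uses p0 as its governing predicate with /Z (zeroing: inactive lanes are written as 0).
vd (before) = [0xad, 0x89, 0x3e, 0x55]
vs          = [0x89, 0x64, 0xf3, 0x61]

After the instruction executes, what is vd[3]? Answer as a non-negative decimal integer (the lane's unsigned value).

vd[3] = 0

lane count: 128 div 32 = 4
whilelt: lane j active iff 9+j < 11 → j < 2 → 2 active
[0] add(0xad,0x89) = 0x136
[1] add(0x89,0x64) = 0xed
[2] tail/zero = 0x00
[3] tail/zero = 0x00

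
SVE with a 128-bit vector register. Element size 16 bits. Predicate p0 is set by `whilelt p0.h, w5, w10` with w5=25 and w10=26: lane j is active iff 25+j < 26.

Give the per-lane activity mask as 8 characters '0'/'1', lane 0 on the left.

predicate = 10000000

128-bit reg / 16-bit elem → 8 lanes
whilelt: lane j active iff 25+j < 26 → j < 1 → 1 active
bits (lane 0 leftmost): 10000000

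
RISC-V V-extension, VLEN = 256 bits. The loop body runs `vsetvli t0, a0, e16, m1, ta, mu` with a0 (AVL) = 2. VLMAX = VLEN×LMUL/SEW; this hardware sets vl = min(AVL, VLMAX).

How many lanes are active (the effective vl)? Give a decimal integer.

VLMAX = (256 × 1) / 16 = 16 lanes
vl = min(AVL, VLMAX) = min(2, 16) = 2

vl = 2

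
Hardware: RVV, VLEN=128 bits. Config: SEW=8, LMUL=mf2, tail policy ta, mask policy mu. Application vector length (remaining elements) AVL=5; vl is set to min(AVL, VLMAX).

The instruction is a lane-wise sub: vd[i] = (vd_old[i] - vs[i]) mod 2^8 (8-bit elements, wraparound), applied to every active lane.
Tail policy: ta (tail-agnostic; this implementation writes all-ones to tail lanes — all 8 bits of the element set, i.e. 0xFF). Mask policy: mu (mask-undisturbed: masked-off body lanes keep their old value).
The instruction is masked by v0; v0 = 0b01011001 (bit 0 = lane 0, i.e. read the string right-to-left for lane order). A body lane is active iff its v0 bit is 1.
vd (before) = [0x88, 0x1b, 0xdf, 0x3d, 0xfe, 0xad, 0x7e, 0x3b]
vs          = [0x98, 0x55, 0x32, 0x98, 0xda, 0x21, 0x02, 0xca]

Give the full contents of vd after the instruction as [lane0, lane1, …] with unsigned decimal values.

VLMAX = (128 × 1/2) / 8 = 8 lanes
vl ← min(5, 8) = 5
[0] sub(0x88,0x98) = 0xf0
[1] mask-off/keep = 0x1b
[2] mask-off/keep = 0xdf
[3] sub(0x3d,0x98) = 0xa5
[4] sub(0xfe,0xda) = 0x24
[5] tail/ones = 0xff
[6] tail/ones = 0xff
[7] tail/ones = 0xff

vd = [240, 27, 223, 165, 36, 255, 255, 255]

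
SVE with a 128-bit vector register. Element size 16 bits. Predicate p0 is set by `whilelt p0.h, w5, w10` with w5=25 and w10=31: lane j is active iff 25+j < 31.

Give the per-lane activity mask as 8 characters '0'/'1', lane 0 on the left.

predicate = 11111100

128-bit reg / 16-bit elem → 8 lanes
whilelt: lane j active iff 25+j < 31 → j < 6 → 6 active
bits (lane 0 leftmost): 11111100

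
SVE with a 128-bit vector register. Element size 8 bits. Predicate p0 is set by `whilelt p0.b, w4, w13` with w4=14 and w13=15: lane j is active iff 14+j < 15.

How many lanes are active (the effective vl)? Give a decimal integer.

128-bit reg / 8-bit elem → 16 lanes
active while 14+j < 15, i.e. j ∈ [0,1) capped at 16 ⇒ 1

vl = 1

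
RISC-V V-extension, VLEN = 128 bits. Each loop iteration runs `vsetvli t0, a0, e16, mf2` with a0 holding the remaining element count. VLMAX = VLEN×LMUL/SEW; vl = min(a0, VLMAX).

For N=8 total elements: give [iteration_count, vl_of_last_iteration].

VLMAX = VLEN×LMUL/SEW = 128×1/2/16 = 4
iterations = ceil(8/4) = 2; final-pass vl = 4

[iterations, last_vl] = [2, 4]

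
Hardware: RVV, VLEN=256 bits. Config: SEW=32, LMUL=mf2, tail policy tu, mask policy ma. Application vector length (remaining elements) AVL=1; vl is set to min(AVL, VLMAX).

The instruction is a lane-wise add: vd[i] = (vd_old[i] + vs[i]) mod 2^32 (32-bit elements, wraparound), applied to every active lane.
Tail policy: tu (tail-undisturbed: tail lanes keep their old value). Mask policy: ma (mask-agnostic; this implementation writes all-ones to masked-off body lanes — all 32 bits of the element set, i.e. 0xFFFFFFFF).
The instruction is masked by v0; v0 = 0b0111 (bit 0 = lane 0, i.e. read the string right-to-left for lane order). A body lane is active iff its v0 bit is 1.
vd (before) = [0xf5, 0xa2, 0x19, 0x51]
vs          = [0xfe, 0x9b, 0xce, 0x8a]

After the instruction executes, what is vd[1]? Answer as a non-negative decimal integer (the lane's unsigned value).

vd[1] = 162

VLMAX = VLEN×LMUL/SEW = 256×1/2/32 = 4
vl = min(AVL, VLMAX) = min(1, 4) = 1
vd[0] add(0xf5,0xfe) -> 0x1f3
vd[1] tail/keep -> 0xa2
vd[2] tail/keep -> 0x19
vd[3] tail/keep -> 0x51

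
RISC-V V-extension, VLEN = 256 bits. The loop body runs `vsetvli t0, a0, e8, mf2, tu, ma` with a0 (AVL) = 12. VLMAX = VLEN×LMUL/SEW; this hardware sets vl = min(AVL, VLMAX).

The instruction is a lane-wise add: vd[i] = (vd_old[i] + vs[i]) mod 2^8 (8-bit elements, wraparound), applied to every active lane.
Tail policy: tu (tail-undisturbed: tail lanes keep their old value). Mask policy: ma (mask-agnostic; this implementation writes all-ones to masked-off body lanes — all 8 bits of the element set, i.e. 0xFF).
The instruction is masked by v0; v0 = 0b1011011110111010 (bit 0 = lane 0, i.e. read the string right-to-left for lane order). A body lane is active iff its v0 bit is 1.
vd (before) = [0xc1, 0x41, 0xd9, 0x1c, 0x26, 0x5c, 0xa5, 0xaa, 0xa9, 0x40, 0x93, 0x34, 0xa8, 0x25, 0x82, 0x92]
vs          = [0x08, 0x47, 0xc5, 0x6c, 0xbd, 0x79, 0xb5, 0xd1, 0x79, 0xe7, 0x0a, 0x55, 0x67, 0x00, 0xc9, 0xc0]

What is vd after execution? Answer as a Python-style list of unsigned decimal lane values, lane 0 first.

VLMAX = VLEN×LMUL/SEW = 256×1/2/8 = 16
AVL=12 ≤ VLMAX=16, so vl = 12
vd[0] mask-off/ones -> 0xff
vd[1] add(0x41,0x47) -> 0x88
vd[2] mask-off/ones -> 0xff
vd[3] add(0x1c,0x6c) -> 0x88
vd[4] add(0x26,0xbd) -> 0xe3
vd[5] add(0x5c,0x79) -> 0xd5
vd[6] mask-off/ones -> 0xff
vd[7] add(0xaa,0xd1) -> 0x7b
vd[8] add(0xa9,0x79) -> 0x22
vd[9] add(0x40,0xe7) -> 0x27
vd[10] add(0x93,0x0a) -> 0x9d
vd[11] mask-off/ones -> 0xff
vd[12] tail/keep -> 0xa8
vd[13] tail/keep -> 0x25
vd[14] tail/keep -> 0x82
vd[15] tail/keep -> 0x92

vd = [255, 136, 255, 136, 227, 213, 255, 123, 34, 39, 157, 255, 168, 37, 130, 146]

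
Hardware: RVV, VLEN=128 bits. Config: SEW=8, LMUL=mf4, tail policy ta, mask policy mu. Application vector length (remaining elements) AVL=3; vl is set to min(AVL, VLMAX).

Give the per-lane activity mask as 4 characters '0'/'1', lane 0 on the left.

VLMAX = (128 × 1/4) / 8 = 4 lanes
vl = min(AVL, VLMAX) = min(3, 4) = 3
bits (lane 0 leftmost): 1110

predicate = 1110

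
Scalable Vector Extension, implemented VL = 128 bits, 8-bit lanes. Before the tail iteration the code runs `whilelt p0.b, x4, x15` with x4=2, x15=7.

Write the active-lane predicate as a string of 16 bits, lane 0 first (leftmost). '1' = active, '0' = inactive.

predicate = 1111100000000000

128-bit reg / 8-bit elem → 16 lanes
p0[j] = (2+j < 7); true for j=0..4 → 5 lanes set
bits (lane 0 leftmost): 1111100000000000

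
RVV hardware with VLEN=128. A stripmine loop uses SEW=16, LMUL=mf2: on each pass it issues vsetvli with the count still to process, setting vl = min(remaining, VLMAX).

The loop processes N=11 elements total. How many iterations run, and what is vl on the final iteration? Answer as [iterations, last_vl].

VLMAX = VLEN×LMUL/SEW = 128×1/2/16 = 4
N=11: ⌈11/4⌉ = 3 iters; last vl = 11 − 2×4 = 3

[iterations, last_vl] = [3, 3]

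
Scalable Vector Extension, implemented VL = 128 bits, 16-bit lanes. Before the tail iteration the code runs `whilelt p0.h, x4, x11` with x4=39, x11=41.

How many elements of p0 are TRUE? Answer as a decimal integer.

vl = 2

register lanes = 128/16 = 8
p0[j] = (39+j < 41); true for j=0..1 → 2 lanes set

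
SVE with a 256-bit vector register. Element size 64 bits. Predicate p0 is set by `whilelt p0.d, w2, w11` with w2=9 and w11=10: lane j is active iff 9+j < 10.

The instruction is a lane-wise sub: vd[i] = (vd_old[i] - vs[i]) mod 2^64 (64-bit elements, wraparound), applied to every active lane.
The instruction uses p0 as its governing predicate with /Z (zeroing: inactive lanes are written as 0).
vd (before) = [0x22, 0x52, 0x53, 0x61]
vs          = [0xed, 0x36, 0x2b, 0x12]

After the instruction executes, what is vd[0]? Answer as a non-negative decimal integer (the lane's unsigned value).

vd[0] = 18446744073709551413

256-bit reg / 64-bit elem → 4 lanes
active while 9+j < 10, i.e. j ∈ [0,1) capped at 4 ⇒ 1
  i=0: sub(0x22,0xed) → 18446744073709551413
  i=1: tail/zero → 0
  i=2: tail/zero → 0
  i=3: tail/zero → 0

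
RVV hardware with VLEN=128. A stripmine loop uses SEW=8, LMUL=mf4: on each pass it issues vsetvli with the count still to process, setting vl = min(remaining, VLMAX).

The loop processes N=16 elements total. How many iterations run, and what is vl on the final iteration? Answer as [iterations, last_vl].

[iterations, last_vl] = [4, 4]

VLMAX = (128 × 1/4) / 8 = 4 lanes
16 elements at 4/iter → 4 passes, remainder 4 on the last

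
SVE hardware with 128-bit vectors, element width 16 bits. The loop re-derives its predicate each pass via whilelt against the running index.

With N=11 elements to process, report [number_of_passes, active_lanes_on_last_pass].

register lanes = 128/16 = 8
11 elements at 8/iter → 2 passes, remainder 3 on the last

[iterations, last_vl] = [2, 3]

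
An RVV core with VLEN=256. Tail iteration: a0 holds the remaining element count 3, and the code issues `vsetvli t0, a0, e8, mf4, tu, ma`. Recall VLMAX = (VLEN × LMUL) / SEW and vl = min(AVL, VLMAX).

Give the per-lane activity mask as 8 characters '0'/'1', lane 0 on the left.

VLMAX = VLEN×LMUL/SEW = 256×1/4/8 = 8
vl ← min(3, 8) = 3
bits (lane 0 leftmost): 11100000

predicate = 11100000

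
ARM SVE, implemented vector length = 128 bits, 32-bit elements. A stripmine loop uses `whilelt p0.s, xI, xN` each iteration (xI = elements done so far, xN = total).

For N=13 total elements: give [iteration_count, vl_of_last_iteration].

[iterations, last_vl] = [4, 1]

lane count: 128 div 32 = 4
13 elements at 4/iter → 4 passes, remainder 1 on the last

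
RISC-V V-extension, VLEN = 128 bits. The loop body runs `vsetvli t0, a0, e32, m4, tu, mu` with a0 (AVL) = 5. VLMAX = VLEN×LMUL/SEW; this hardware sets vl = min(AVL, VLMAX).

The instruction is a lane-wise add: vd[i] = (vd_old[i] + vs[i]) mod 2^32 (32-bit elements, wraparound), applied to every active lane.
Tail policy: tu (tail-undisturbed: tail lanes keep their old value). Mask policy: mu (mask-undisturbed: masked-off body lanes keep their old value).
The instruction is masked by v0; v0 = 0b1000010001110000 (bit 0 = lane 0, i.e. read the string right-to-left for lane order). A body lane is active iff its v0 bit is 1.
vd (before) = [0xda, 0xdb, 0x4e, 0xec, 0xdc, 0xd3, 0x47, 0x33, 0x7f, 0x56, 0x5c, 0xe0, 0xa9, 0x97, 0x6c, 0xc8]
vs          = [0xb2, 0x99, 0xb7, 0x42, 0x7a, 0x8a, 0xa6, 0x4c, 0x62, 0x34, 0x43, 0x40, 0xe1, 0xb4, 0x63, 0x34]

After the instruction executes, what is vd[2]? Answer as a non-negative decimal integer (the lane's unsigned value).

vd[2] = 78

VLMAX = (128 × 4) / 32 = 16 lanes
vl = min(AVL, VLMAX) = min(5, 16) = 5
lane  0: mask-off/keep ⇒ 0xda
lane  1: mask-off/keep ⇒ 0xdb
lane  2: mask-off/keep ⇒ 0x4e
lane  3: mask-off/keep ⇒ 0xec
lane  4: add(0xdc,0x7a) ⇒ 0x156
lane  5: tail/keep ⇒ 0xd3
lane  6: tail/keep ⇒ 0x47
lane  7: tail/keep ⇒ 0x33
lane  8: tail/keep ⇒ 0x7f
lane  9: tail/keep ⇒ 0x56
lane 10: tail/keep ⇒ 0x5c
lane 11: tail/keep ⇒ 0xe0
lane 12: tail/keep ⇒ 0xa9
lane 13: tail/keep ⇒ 0x97
lane 14: tail/keep ⇒ 0x6c
lane 15: tail/keep ⇒ 0xc8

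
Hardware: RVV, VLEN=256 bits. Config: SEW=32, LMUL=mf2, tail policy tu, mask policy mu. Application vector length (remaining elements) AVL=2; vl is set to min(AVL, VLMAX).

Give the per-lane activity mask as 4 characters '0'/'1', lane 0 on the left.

predicate = 1100

lanes per group: 256·1/2/32 = 4
AVL=2 ≤ VLMAX=4, so vl = 2
bits (lane 0 leftmost): 1100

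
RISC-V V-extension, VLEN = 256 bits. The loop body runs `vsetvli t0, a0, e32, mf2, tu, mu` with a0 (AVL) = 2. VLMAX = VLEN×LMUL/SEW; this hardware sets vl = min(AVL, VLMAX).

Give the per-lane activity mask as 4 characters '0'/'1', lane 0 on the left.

predicate = 1100

VLMAX = VLEN×LMUL/SEW = 256×1/2/32 = 4
vl = min(AVL, VLMAX) = min(2, 4) = 2
bits (lane 0 leftmost): 1100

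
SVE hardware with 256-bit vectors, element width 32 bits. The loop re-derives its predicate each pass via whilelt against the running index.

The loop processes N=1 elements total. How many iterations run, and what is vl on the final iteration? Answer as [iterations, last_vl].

register lanes = 256/32 = 8
iterations = ceil(1/8) = 1; final-pass vl = 1

[iterations, last_vl] = [1, 1]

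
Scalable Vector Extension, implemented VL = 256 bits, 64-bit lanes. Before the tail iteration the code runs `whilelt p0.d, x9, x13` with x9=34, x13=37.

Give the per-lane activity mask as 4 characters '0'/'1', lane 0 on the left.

lane count: 256 div 64 = 4
active while 34+j < 37, i.e. j ∈ [0,3) capped at 4 ⇒ 3
bits (lane 0 leftmost): 1110

predicate = 1110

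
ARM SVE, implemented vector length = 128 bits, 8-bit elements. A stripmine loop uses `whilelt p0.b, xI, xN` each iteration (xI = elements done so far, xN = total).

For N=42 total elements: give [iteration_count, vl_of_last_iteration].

[iterations, last_vl] = [3, 10]

register lanes = 128/8 = 16
42 elements at 16/iter → 3 passes, remainder 10 on the last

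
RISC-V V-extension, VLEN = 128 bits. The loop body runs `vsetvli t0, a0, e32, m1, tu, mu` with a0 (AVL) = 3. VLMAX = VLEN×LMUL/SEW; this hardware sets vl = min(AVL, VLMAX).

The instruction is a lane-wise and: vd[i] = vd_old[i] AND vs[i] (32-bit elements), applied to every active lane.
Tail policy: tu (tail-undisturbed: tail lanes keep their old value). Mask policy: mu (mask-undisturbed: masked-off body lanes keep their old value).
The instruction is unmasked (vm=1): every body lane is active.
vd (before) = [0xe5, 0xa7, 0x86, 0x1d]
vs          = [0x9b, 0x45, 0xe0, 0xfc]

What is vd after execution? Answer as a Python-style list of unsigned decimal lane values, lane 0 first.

VLMAX = (128 × 1) / 32 = 4 lanes
vl ← min(3, 4) = 3
[0] and(0xe5,0x9b) = 0x81
[1] and(0xa7,0x45) = 0x05
[2] and(0x86,0xe0) = 0x80
[3] tail/keep = 0x1d

vd = [129, 5, 128, 29]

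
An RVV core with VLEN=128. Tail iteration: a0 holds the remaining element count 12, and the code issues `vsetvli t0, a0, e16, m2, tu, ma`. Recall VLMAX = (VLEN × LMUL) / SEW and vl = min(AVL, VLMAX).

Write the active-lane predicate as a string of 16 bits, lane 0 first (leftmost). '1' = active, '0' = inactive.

VLMAX = (128 × 2) / 16 = 16 lanes
vl = min(AVL, VLMAX) = min(12, 16) = 12
bits (lane 0 leftmost): 1111111111110000

predicate = 1111111111110000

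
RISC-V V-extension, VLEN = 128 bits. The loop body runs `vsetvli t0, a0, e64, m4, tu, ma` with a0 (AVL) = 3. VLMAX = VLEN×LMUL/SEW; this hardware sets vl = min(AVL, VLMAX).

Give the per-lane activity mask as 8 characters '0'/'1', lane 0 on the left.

lanes per group: 128·4/64 = 8
AVL=3 ≤ VLMAX=8, so vl = 3
bits (lane 0 leftmost): 11100000

predicate = 11100000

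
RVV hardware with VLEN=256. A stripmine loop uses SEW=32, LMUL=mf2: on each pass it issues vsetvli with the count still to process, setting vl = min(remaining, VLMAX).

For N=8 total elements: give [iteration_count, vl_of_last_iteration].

VLMAX = VLEN×LMUL/SEW = 256×1/2/32 = 4
iterations = ceil(8/4) = 2; final-pass vl = 4

[iterations, last_vl] = [2, 4]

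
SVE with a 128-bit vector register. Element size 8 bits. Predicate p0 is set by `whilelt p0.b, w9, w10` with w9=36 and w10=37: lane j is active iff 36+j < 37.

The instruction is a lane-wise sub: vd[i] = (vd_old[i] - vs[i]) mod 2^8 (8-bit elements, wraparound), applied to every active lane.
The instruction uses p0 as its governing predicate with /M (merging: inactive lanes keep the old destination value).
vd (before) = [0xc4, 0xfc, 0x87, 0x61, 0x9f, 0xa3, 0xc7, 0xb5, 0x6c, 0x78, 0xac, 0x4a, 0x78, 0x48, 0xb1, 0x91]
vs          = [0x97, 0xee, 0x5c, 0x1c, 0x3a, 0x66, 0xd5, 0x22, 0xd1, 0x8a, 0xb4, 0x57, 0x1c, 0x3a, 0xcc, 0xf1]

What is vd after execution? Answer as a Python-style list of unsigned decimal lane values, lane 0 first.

vd = [45, 252, 135, 97, 159, 163, 199, 181, 108, 120, 172, 74, 120, 72, 177, 145]

lane count: 128 div 8 = 16
active while 36+j < 37, i.e. j ∈ [0,1) capped at 16 ⇒ 1
  i=0: sub(0xc4,0x97) → 45
  i=1: tail/keep → 252
  i=2: tail/keep → 135
  i=3: tail/keep → 97
  i=4: tail/keep → 159
  i=5: tail/keep → 163
  i=6: tail/keep → 199
  i=7: tail/keep → 181
  i=8: tail/keep → 108
  i=9: tail/keep → 120
  i=10: tail/keep → 172
  i=11: tail/keep → 74
  i=12: tail/keep → 120
  i=13: tail/keep → 72
  i=14: tail/keep → 177
  i=15: tail/keep → 145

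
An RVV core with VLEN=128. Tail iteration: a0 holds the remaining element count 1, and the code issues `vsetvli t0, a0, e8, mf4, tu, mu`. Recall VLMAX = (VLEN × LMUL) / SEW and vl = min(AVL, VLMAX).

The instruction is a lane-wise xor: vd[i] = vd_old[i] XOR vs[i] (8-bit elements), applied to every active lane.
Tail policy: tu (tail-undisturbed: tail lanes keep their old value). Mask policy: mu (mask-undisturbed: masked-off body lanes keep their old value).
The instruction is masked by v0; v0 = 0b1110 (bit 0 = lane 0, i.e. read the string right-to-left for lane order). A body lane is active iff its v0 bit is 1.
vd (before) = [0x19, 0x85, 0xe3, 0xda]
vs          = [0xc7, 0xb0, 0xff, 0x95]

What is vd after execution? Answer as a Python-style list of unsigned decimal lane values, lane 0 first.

VLMAX = (128 × 1/4) / 8 = 4 lanes
AVL=1 ≤ VLMAX=4, so vl = 1
  i=0: mask-off/keep → 25
  i=1: tail/keep → 133
  i=2: tail/keep → 227
  i=3: tail/keep → 218

vd = [25, 133, 227, 218]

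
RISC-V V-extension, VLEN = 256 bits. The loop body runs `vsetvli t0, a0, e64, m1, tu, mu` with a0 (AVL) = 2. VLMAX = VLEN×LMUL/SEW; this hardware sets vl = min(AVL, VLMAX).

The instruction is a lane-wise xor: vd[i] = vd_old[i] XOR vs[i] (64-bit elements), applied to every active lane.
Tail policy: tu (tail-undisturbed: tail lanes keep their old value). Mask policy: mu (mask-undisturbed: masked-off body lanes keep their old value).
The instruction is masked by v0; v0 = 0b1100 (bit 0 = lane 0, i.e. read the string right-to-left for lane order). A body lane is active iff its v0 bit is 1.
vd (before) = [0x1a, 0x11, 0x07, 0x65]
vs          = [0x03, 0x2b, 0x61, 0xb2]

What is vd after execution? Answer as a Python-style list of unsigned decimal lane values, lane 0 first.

VLMAX = VLEN×LMUL/SEW = 256×1/64 = 4
vl = min(AVL, VLMAX) = min(2, 4) = 2
[0] mask-off/keep = 0x1a
[1] mask-off/keep = 0x11
[2] tail/keep = 0x07
[3] tail/keep = 0x65

vd = [26, 17, 7, 101]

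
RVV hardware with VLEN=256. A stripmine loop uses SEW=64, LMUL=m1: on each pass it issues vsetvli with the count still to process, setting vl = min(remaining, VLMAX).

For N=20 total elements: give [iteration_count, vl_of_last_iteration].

VLMAX = VLEN×LMUL/SEW = 256×1/64 = 4
N=20: ⌈20/4⌉ = 5 iters; last vl = 20 − 4×4 = 4

[iterations, last_vl] = [5, 4]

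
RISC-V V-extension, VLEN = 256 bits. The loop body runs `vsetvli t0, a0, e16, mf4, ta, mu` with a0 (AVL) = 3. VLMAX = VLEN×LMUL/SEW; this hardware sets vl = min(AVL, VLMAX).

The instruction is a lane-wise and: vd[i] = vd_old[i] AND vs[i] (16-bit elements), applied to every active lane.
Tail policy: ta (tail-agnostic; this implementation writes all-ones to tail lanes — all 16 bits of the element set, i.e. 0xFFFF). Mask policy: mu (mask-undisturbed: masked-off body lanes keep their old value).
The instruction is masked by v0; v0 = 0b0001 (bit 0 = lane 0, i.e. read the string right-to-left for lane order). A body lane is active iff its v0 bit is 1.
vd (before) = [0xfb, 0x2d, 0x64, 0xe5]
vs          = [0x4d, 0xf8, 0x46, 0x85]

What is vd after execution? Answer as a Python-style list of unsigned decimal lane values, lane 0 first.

VLMAX = (256 × 1/4) / 16 = 4 lanes
vl = min(AVL, VLMAX) = min(3, 4) = 3
lane  0: and(0xfb,0x4d) ⇒ 0x49
lane  1: mask-off/keep ⇒ 0x2d
lane  2: mask-off/keep ⇒ 0x64
lane  3: tail/ones ⇒ 0xffff

vd = [73, 45, 100, 65535]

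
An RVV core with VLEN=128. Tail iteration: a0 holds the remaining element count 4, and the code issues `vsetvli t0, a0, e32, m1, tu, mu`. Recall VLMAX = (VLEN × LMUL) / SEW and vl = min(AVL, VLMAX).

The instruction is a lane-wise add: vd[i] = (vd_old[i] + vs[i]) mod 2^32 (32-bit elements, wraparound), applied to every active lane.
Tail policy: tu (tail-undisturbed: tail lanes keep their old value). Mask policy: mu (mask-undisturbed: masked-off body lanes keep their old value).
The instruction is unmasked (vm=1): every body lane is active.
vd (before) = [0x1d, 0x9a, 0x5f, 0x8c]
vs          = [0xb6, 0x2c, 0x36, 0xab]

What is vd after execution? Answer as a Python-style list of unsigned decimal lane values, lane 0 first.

lanes per group: 128·1/32 = 4
vl ← min(4, 4) = 4
[0] add(0x1d,0xb6) = 0xd3
[1] add(0x9a,0x2c) = 0xc6
[2] add(0x5f,0x36) = 0x95
[3] add(0x8c,0xab) = 0x137

vd = [211, 198, 149, 311]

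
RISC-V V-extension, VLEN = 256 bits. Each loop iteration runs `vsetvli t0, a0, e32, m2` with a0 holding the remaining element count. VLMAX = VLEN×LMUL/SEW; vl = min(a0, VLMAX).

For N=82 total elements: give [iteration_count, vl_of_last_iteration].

[iterations, last_vl] = [6, 2]

VLMAX = (256 × 2) / 32 = 16 lanes
82 elements at 16/iter → 6 passes, remainder 2 on the last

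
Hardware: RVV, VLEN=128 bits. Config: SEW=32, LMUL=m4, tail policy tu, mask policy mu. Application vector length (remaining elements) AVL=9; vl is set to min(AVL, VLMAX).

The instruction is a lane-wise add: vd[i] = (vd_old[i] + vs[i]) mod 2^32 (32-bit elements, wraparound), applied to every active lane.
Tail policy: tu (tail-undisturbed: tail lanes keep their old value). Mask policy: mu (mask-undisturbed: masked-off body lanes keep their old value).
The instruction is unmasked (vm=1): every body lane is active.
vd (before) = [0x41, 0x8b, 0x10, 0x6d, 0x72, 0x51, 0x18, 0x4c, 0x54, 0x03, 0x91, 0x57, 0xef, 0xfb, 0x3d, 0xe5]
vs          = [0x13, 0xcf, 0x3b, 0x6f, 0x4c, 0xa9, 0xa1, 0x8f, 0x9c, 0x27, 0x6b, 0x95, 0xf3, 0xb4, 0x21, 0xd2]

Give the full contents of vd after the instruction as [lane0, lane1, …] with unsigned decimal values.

VLMAX = (128 × 4) / 32 = 16 lanes
vl = min(AVL, VLMAX) = min(9, 16) = 9
vd[0] add(0x41,0x13) -> 0x54
vd[1] add(0x8b,0xcf) -> 0x15a
vd[2] add(0x10,0x3b) -> 0x4b
vd[3] add(0x6d,0x6f) -> 0xdc
vd[4] add(0x72,0x4c) -> 0xbe
vd[5] add(0x51,0xa9) -> 0xfa
vd[6] add(0x18,0xa1) -> 0xb9
vd[7] add(0x4c,0x8f) -> 0xdb
vd[8] add(0x54,0x9c) -> 0xf0
vd[9] tail/keep -> 0x03
vd[10] tail/keep -> 0x91
vd[11] tail/keep -> 0x57
vd[12] tail/keep -> 0xef
vd[13] tail/keep -> 0xfb
vd[14] tail/keep -> 0x3d
vd[15] tail/keep -> 0xe5

vd = [84, 346, 75, 220, 190, 250, 185, 219, 240, 3, 145, 87, 239, 251, 61, 229]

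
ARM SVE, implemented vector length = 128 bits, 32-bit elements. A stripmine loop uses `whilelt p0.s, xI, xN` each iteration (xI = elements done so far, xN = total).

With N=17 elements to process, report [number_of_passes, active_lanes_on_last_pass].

lane count: 128 div 32 = 4
17 elements at 4/iter → 5 passes, remainder 1 on the last

[iterations, last_vl] = [5, 1]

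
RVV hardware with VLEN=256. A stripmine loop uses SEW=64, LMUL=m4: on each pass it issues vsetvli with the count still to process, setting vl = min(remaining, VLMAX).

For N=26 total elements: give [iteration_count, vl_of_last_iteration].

VLMAX = (256 × 4) / 64 = 16 lanes
iterations = ceil(26/16) = 2; final-pass vl = 10

[iterations, last_vl] = [2, 10]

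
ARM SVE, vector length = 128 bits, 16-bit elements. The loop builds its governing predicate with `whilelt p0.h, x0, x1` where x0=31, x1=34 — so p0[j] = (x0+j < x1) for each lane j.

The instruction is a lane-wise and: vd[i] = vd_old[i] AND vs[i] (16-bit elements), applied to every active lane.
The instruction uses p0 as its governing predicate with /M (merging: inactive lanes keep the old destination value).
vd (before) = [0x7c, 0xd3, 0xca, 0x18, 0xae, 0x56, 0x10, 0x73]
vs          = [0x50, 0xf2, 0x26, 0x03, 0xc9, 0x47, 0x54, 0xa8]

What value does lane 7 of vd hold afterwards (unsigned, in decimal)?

register lanes = 128/16 = 8
active while 31+j < 34, i.e. j ∈ [0,3) capped at 8 ⇒ 3
lane  0: and(0x7c,0x50) ⇒ 0x50
lane  1: and(0xd3,0xf2) ⇒ 0xd2
lane  2: and(0xca,0x26) ⇒ 0x02
lane  3: tail/keep ⇒ 0x18
lane  4: tail/keep ⇒ 0xae
lane  5: tail/keep ⇒ 0x56
lane  6: tail/keep ⇒ 0x10
lane  7: tail/keep ⇒ 0x73

vd[7] = 115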